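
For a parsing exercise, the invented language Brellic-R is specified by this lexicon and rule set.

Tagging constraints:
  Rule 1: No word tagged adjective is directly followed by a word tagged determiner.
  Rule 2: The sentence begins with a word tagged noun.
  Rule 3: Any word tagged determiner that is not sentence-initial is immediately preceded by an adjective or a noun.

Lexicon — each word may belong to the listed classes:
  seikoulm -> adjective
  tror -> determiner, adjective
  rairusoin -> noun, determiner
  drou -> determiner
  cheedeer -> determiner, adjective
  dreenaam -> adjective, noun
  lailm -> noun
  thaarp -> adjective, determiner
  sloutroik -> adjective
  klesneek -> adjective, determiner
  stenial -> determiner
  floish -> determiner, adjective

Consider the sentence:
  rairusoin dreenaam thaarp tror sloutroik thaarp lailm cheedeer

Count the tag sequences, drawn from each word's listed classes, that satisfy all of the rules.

Candidates per position — 1:rairusoin {noun,determiner}; 2:dreenaam {adjective,noun}; 3:thaarp {adjective,determiner}; 4:tror {determiner,adjective}; 5:sloutroik {adjective}; 6:thaarp {adjective,determiner}; 7:lailm {noun}; 8:cheedeer {determiner,adjective}.
There are 64 candidate sequences in total.
Checking each against the rules leaves 6 sequences.
Count = 6.

6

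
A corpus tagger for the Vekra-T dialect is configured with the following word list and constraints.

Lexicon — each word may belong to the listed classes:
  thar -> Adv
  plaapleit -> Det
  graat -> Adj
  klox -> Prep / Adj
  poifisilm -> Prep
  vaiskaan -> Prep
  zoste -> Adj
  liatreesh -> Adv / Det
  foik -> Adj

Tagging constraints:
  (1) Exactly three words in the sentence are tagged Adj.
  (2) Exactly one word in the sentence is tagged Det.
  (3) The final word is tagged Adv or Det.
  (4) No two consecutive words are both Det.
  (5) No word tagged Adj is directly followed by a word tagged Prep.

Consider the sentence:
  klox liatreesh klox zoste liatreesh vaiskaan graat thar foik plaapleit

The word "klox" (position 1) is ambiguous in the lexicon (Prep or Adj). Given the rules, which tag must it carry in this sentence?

Prep

Candidates per position — 1:klox {Prep,Adj}; 2:liatreesh {Adv,Det}; 3:klox {Prep,Adj}; 4:zoste {Adj}; 5:liatreesh {Adv,Det}; 6:vaiskaan {Prep}; 7:graat {Adj}; 8:thar {Adv}; 9:foik {Adj}; 10:plaapleit {Det}.
If word 1 were Adj, no tagging could satisfy rule 1; so word 1 is Prep.
If word 2 were Det, no tagging could satisfy rule 2; so word 2 is Adv.
If word 3 were Adj, no tagging could satisfy rule 1; so word 3 is Prep.
If word 5 were Det, no tagging could satisfy rule 2; so word 5 is Adv.
That leaves exactly one tagging: Prep Adv Prep Adj Adv Prep Adj Adv Adj Det.
Rule-by-rule: rule 1 holds; rule 2 holds; rule 3 holds; rule 4 holds; rule 5 holds.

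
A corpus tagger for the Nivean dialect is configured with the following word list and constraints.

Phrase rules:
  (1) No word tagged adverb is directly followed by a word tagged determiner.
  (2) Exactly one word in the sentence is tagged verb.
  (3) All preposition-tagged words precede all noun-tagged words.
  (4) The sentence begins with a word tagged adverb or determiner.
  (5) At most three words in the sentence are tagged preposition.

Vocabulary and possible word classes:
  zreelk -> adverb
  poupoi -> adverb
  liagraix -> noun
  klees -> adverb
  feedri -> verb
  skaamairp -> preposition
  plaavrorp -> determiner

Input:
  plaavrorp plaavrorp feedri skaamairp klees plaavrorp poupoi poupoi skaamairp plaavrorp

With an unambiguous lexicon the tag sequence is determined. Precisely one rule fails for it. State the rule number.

1

Fixed tagging: determiner determiner verb preposition adverb determiner adverb adverb preposition determiner.
Checking each rule: R1 ✗, R2 ✓, R3 ✓, R4 ✓, R5 ✓.
Only rule 1 fails.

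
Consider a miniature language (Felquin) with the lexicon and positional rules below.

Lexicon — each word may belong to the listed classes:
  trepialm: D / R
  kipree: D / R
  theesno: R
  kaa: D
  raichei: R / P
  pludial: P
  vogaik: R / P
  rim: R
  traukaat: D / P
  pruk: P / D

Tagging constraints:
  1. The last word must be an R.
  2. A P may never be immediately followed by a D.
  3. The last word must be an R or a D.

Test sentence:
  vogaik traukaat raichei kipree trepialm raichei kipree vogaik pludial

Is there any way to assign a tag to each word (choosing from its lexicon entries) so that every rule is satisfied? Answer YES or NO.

NO

Candidates per position — 1:vogaik {R,P}; 2:traukaat {D,P}; 3:raichei {R,P}; 4:kipree {D,R}; 5:trepialm {D,R}; 6:raichei {R,P}; 7:kipree {D,R}; 8:vogaik {R,P}; 9:pludial {P}.
Rule 1 cannot be satisfied by any choice of tags from the lexicon.
So there is no consistent tagging.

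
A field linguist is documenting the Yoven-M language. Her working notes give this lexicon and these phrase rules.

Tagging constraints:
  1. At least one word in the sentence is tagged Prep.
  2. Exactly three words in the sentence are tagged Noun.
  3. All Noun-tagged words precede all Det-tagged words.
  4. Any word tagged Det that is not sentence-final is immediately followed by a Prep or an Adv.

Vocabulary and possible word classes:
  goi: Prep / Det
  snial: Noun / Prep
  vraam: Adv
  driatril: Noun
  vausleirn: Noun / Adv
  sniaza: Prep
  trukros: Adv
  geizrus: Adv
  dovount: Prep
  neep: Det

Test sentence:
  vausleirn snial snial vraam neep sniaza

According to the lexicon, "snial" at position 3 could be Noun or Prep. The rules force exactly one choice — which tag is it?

Candidates per position — 1:vausleirn {Noun,Adv}; 2:snial {Noun,Prep}; 3:snial {Noun,Prep}; 4:vraam {Adv}; 5:neep {Det}; 6:sniaza {Prep}.
If word 1 were Adv, no tagging could satisfy rule 2; so word 1 is Noun.
If word 2 were Prep, no tagging could satisfy rule 2; so word 2 is Noun.
If word 3 were Prep, no tagging could satisfy rule 2; so word 3 is Noun.
The only consistent sequence is: Noun Noun Noun Adv Det Prep.
Verifying each rule — rule 1 ✓; rule 2 ✓; rule 3 ✓; rule 4 ✓.

Noun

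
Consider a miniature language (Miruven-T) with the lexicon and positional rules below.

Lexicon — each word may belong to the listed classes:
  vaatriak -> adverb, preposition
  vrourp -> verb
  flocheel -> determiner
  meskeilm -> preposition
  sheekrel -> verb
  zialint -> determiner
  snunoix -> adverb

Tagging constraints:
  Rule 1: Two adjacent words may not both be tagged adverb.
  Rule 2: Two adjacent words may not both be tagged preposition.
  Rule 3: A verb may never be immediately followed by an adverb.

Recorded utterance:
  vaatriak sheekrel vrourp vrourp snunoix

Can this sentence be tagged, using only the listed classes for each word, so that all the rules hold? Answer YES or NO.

NO

Candidates per position — 1:vaatriak {adverb,preposition}; 2:sheekrel {verb}; 3:vrourp {verb}; 4:vrourp {verb}; 5:snunoix {adverb}.
Rule 3 cannot be satisfied by any choice of tags from the lexicon.
So there is no consistent tagging.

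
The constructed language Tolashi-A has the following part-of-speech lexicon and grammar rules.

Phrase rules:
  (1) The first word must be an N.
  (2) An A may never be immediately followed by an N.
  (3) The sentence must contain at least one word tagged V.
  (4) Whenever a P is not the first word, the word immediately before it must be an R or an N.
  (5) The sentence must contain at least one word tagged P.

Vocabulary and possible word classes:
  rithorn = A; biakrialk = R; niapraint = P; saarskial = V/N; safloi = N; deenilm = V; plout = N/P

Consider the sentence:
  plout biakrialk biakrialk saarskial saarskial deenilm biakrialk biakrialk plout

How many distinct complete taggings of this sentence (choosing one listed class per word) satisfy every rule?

Candidates per position — 1:plout {N,P}; 2:biakrialk {R}; 3:biakrialk {R}; 4:saarskial {V,N}; 5:saarskial {V,N}; 6:deenilm {V}; 7:biakrialk {R}; 8:biakrialk {R}; 9:plout {N,P}.
There are 16 candidate sequences in total.
The sequences that satisfy every rule: N R R V V V R R P; N R R V N V R R P; N R R N V V R R P; N R R N N V R R P.
Count = 4.

4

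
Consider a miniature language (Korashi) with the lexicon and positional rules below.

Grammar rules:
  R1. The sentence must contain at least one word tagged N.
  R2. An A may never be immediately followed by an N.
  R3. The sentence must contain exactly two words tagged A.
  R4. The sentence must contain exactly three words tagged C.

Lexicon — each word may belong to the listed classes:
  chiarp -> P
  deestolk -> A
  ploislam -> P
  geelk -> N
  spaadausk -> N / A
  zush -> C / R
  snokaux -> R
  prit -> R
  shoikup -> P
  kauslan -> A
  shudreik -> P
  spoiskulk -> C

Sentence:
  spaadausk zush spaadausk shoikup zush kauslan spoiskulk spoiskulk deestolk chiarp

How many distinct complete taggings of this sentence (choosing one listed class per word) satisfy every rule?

Candidates per position — 1:spaadausk {N,A}; 2:zush {C,R}; 3:spaadausk {N,A}; 4:shoikup {P}; 5:zush {C,R}; 6:kauslan {A}; 7:spoiskulk {C}; 8:spoiskulk {C}; 9:deestolk {A}; 10:chiarp {P}.
There are 16 candidate sequences in total.
The sequences that satisfy every rule: N C N P R A C C A P; N R N P C A C C A P.
Count = 2.

2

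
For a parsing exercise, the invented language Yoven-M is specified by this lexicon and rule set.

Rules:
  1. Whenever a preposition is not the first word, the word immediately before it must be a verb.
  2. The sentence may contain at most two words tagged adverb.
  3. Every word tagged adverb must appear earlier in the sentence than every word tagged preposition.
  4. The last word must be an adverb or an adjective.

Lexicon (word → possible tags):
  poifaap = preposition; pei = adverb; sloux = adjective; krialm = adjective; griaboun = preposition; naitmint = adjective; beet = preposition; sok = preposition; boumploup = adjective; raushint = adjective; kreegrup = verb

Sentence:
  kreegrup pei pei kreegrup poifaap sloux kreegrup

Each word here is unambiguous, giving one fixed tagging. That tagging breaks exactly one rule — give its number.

4

Fixed tagging: verb adverb adverb verb preposition adjective verb.
Rule check: R1 holds, R2 holds, R3 holds, R4 violated.
Only rule 4 fails.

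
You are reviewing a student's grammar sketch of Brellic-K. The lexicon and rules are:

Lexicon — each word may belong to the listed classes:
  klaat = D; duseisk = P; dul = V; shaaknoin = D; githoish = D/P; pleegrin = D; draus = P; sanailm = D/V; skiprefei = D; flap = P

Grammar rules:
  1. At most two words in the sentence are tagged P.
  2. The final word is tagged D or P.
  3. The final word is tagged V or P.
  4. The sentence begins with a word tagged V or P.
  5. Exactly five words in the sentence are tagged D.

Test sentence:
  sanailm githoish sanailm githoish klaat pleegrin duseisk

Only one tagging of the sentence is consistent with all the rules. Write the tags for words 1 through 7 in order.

V D D D D D P

Candidates per position — 1:sanailm {D,V}; 2:githoish {D,P}; 3:sanailm {D,V}; 4:githoish {D,P}; 5:klaat {D}; 6:pleegrin {D}; 7:duseisk {P}.
Position 1: D is ruled out by rule 4; that leaves V.
Position 2: P is ruled out by rule 5; that leaves D.
Position 3: V is ruled out by rule 5; that leaves D.
Position 4: P is ruled out by rule 5; that leaves D.
So the tagging must be: V D D D D D P.
Check: rule 1 satisfied; rule 2 satisfied; rule 3 satisfied; rule 4 satisfied; rule 5 satisfied.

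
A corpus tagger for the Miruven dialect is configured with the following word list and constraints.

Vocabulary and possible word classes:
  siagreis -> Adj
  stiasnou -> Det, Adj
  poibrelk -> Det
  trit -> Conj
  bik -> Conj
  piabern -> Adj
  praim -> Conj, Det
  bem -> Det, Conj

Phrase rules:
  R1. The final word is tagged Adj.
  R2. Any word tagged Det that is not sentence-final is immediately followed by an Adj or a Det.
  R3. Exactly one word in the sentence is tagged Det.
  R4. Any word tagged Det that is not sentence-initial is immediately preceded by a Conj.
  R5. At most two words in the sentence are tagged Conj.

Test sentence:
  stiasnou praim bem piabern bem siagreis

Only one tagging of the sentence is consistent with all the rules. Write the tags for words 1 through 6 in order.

Candidates per position — 1:stiasnou {Det,Adj}; 2:praim {Conj,Det}; 3:bem {Det,Conj}; 4:piabern {Adj}; 5:bem {Det,Conj}; 6:siagreis {Adj}.
Word 2 cannot be Det — rule 4 would then fail for every completion. It is Conj.
Word 5 cannot be Det — rule 4 would then fail for every completion. It is Conj.
Word 1 cannot be Det — rule 2 would then fail for every completion. It is Adj.
Word 3 cannot be Conj — rule 3 would then fail for every completion. It is Det.
The only consistent sequence is: Adj Conj Det Adj Conj Adj.
Checking: rule 1 satisfied; rule 2 satisfied; rule 3 satisfied; rule 4 satisfied; rule 5 satisfied.

Adj Conj Det Adj Conj Adj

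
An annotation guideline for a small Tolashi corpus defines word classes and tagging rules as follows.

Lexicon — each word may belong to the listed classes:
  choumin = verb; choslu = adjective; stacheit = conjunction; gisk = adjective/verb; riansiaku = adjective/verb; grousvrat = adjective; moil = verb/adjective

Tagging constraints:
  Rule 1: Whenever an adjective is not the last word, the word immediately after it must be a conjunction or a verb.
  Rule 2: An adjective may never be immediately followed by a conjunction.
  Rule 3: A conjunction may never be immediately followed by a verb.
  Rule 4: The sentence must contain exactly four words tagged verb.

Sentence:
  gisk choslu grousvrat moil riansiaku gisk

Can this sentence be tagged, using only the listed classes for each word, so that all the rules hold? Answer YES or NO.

NO

Candidates per position — 1:gisk {adjective,verb}; 2:choslu {adjective}; 3:grousvrat {adjective}; 4:moil {verb,adjective}; 5:riansiaku {adjective,verb}; 6:gisk {adjective,verb}.
Rule 1 cannot be satisfied by any choice of tags from the lexicon.
So there is no consistent tagging.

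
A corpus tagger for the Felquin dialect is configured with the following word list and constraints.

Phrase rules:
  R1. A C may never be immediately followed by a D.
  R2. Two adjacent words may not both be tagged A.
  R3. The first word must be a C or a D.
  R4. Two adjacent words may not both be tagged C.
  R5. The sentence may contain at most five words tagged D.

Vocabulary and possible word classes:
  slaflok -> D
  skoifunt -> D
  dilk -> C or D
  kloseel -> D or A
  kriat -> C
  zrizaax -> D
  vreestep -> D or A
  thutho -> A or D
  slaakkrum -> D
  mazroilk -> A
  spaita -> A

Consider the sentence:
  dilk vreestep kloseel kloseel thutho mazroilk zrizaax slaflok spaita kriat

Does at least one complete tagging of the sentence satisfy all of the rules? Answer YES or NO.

Candidates per position — 1:dilk {C,D}; 2:vreestep {D,A}; 3:kloseel {D,A}; 4:kloseel {D,A}; 5:thutho {A,D}; 6:mazroilk {A}; 7:zrizaax {D}; 8:slaflok {D}; 9:spaita {A}; 10:kriat {C}.
One satisfying assignment: C A D A D A D D A C.
Check: rule 1 ok; rule 2 ok; rule 3 ok; rule 4 ok; rule 5 ok.

YES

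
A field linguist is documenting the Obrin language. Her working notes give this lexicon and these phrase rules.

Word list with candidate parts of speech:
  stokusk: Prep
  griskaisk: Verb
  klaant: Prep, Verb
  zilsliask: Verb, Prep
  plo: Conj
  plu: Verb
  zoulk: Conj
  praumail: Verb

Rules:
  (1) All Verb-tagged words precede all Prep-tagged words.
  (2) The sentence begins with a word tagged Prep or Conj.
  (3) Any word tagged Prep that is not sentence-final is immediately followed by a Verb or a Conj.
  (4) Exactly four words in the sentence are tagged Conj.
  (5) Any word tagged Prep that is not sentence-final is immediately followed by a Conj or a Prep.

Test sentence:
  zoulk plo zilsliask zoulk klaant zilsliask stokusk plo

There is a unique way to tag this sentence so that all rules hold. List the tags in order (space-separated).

Conj Conj Verb Conj Verb Verb Prep Conj

Candidates per position — 1:zoulk {Conj}; 2:plo {Conj}; 3:zilsliask {Verb,Prep}; 4:zoulk {Conj}; 5:klaant {Prep,Verb}; 6:zilsliask {Verb,Prep}; 7:stokusk {Prep}; 8:plo {Conj}.
If word 6 were Prep, no tagging could satisfy rule 3; so word 6 is Verb.
If word 3 were Prep, no tagging could satisfy rule 1; so word 3 is Verb.
If word 5 were Prep, no tagging could satisfy rule 1; so word 5 is Verb.
The unique satisfying tagging is: Conj Conj Verb Conj Verb Verb Prep Conj.
Check: rule 1 ✓; rule 2 ✓; rule 3 ✓; rule 4 ✓; rule 5 ✓.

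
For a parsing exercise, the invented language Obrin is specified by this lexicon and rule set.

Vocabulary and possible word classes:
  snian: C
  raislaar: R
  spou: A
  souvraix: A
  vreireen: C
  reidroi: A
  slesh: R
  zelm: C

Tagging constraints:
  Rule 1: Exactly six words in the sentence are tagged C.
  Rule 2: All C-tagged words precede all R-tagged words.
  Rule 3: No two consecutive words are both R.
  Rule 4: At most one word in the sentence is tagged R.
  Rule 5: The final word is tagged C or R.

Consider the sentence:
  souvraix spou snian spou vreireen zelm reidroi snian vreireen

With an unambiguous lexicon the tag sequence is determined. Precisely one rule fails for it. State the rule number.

1

Fixed tagging: A A C A C C A C C.
Checking each rule: R1 fail, R2 pass, R3 pass, R4 pass, R5 pass.
Only rule 1 fails.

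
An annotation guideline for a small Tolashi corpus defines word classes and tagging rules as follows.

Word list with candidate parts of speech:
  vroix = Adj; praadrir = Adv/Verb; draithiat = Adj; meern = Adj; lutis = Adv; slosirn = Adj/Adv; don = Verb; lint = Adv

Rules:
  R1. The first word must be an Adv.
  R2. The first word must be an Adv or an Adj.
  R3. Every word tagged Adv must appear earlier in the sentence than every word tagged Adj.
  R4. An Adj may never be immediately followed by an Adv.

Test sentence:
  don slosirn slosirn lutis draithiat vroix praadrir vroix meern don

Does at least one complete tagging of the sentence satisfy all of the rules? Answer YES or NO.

Candidates per position — 1:don {Verb}; 2:slosirn {Adj,Adv}; 3:slosirn {Adj,Adv}; 4:lutis {Adv}; 5:draithiat {Adj}; 6:vroix {Adj}; 7:praadrir {Adv,Verb}; 8:vroix {Adj}; 9:meern {Adj}; 10:don {Verb}.
Rule 1 cannot be satisfied by any choice of tags from the lexicon.
So there is no consistent tagging.

NO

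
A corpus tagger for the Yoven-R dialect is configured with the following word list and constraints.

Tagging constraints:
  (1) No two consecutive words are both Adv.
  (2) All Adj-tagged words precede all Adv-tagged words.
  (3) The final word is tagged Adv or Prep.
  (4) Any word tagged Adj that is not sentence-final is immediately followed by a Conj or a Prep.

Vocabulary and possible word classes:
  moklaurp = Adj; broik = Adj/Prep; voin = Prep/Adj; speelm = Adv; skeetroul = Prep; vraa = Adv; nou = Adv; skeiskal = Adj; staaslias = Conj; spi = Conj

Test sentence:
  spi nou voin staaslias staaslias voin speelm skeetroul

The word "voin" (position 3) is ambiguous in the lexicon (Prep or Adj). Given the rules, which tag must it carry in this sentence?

Prep

Candidates per position — 1:spi {Conj}; 2:nou {Adv}; 3:voin {Prep,Adj}; 4:staaslias {Conj}; 5:staaslias {Conj}; 6:voin {Prep,Adj}; 7:speelm {Adv}; 8:skeetroul {Prep}.
If word 3 were Adj, no tagging could satisfy rule 2; so word 3 is Prep.
If word 6 were Adj, no tagging could satisfy rule 2; so word 6 is Prep.
The only consistent sequence is: Conj Adv Prep Conj Conj Prep Adv Prep.
Check: rule 1 ok; rule 2 ok; rule 3 ok; rule 4 ok.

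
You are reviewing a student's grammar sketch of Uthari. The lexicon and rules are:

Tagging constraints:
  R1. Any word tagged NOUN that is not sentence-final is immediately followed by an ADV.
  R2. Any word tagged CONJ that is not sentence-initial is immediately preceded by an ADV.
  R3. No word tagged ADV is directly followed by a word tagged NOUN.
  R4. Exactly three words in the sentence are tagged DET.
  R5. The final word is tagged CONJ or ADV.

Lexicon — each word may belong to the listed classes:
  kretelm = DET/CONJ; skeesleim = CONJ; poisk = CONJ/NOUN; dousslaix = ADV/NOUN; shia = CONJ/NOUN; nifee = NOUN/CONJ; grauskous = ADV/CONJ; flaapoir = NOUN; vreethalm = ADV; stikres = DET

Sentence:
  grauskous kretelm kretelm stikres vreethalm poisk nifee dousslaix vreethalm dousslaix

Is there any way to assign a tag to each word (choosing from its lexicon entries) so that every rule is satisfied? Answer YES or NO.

Candidates per position — 1:grauskous {ADV,CONJ}; 2:kretelm {DET,CONJ}; 3:kretelm {DET,CONJ}; 4:stikres {DET}; 5:vreethalm {ADV}; 6:poisk {CONJ,NOUN}; 7:nifee {NOUN,CONJ}; 8:dousslaix {ADV,NOUN}; 9:vreethalm {ADV}; 10:dousslaix {ADV,NOUN}.
One satisfying assignment: CONJ DET DET DET ADV CONJ NOUN ADV ADV ADV.
Checking: rule 1 holds; rule 2 holds; rule 3 holds; rule 4 holds; rule 5 holds.

YES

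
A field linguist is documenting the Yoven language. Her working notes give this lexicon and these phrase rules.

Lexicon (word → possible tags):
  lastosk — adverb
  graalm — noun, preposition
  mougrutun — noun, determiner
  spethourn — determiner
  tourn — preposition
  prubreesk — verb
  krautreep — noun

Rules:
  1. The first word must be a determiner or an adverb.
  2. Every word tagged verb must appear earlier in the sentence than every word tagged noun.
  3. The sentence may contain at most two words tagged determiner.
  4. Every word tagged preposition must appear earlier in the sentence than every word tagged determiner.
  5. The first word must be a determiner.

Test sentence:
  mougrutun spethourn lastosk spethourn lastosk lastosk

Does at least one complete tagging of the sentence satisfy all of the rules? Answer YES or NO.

Candidates per position — 1:mougrutun {noun,determiner}; 2:spethourn {determiner}; 3:lastosk {adverb}; 4:spethourn {determiner}; 5:lastosk {adverb}; 6:lastosk {adverb}.
Every candidate sequence violates at least one rule; no consistent tagging exists.

NO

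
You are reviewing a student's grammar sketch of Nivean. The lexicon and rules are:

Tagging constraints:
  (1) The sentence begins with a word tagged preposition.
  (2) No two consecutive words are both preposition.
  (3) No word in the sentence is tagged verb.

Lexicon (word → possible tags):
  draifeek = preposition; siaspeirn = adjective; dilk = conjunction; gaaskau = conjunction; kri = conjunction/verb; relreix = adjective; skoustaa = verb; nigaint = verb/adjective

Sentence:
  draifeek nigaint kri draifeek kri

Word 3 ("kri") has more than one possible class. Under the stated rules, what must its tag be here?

conjunction

Candidates per position — 1:draifeek {preposition}; 2:nigaint {verb,adjective}; 3:kri {conjunction,verb}; 4:draifeek {preposition}; 5:kri {conjunction,verb}.
If word 2 were verb, no tagging could satisfy rule 3; so word 2 is adjective.
If word 3 were verb, no tagging could satisfy rule 3; so word 3 is conjunction.
If word 5 were verb, no tagging could satisfy rule 3; so word 5 is conjunction.
That leaves exactly one tagging: preposition adjective conjunction preposition conjunction.
Rule-by-rule: rule 1 ok; rule 2 ok; rule 3 ok.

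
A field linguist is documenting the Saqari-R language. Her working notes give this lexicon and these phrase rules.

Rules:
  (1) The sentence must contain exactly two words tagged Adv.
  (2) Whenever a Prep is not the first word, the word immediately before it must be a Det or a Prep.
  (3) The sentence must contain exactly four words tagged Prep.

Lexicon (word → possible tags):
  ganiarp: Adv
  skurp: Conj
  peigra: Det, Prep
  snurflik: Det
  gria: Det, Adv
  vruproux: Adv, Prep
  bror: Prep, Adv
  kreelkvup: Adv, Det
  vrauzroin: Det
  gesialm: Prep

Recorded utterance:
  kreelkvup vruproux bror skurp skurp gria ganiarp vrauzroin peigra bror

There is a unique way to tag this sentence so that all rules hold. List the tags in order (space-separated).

Det Prep Prep Conj Conj Adv Adv Det Prep Prep

Candidates per position — 1:kreelkvup {Adv,Det}; 2:vruproux {Adv,Prep}; 3:bror {Prep,Adv}; 4:skurp {Conj}; 5:skurp {Conj}; 6:gria {Det,Adv}; 7:ganiarp {Adv}; 8:vrauzroin {Det}; 9:peigra {Det,Prep}; 10:bror {Prep,Adv}.
Position 2: Adv is ruled out by rule 3; that leaves Prep.
Position 3: Adv is ruled out by rule 3; that leaves Prep.
Position 9: Det is ruled out by rule 3; that leaves Prep.
Position 10: Adv is ruled out by rule 3; that leaves Prep.
Position 1: Adv is ruled out by rule 2; that leaves Det.
Position 6: Det is ruled out by rule 1; that leaves Adv.
The unique satisfying tagging is: Det Prep Prep Conj Conj Adv Adv Det Prep Prep.
Rule-by-rule: rule 1 satisfied; rule 2 satisfied; rule 3 satisfied.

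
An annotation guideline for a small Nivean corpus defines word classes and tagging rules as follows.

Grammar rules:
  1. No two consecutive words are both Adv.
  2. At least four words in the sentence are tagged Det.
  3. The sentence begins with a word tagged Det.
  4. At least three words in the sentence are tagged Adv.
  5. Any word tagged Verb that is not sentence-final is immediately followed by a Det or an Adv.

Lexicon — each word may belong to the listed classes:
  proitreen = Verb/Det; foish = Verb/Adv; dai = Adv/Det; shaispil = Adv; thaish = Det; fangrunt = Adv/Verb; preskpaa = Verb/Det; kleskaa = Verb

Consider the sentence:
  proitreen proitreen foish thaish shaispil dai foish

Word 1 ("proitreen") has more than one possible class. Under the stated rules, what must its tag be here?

Det

Candidates per position — 1:proitreen {Verb,Det}; 2:proitreen {Verb,Det}; 3:foish {Verb,Adv}; 4:thaish {Det}; 5:shaispil {Adv}; 6:dai {Adv,Det}; 7:foish {Verb,Adv}.
If word 1 were Verb, no tagging could satisfy rule 2; so word 1 is Det.
If word 2 were Verb, no tagging could satisfy rule 2; so word 2 is Det.
If word 6 were Adv, no tagging could satisfy rule 1; so word 6 is Det.
If word 7 were Verb, no tagging could satisfy rule 4; so word 7 is Adv.
If word 3 were Verb, no tagging could satisfy rule 4; so word 3 is Adv.
That leaves exactly one tagging: Det Det Adv Det Adv Det Adv.
Check: rule 1 ok; rule 2 ok; rule 3 ok; rule 4 ok; rule 5 ok.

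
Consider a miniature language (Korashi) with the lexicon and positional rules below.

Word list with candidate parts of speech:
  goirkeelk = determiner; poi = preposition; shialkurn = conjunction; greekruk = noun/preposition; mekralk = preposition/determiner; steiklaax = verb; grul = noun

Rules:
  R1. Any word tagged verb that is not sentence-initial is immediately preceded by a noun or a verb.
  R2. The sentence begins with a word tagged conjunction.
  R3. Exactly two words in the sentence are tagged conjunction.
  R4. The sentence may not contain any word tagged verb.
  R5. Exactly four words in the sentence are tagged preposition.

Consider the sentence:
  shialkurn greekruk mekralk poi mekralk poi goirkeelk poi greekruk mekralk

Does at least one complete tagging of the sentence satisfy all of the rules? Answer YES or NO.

Candidates per position — 1:shialkurn {conjunction}; 2:greekruk {noun,preposition}; 3:mekralk {preposition,determiner}; 4:poi {preposition}; 5:mekralk {preposition,determiner}; 6:poi {preposition}; 7:goirkeelk {determiner}; 8:poi {preposition}; 9:greekruk {noun,preposition}; 10:mekralk {preposition,determiner}.
Rule 3 cannot be satisfied by any choice of tags from the lexicon.
So there is no consistent tagging.

NO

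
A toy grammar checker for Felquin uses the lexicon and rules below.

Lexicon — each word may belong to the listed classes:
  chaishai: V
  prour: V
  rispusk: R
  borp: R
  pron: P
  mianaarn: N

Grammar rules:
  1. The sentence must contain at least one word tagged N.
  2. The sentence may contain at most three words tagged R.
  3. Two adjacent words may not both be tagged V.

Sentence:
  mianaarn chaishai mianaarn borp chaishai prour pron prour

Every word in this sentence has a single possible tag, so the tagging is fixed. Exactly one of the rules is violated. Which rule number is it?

Fixed tagging: N V N R V V P V.
Checking each rule: R1 ✓, R2 ✓, R3 ✗.
Only rule 3 fails.

3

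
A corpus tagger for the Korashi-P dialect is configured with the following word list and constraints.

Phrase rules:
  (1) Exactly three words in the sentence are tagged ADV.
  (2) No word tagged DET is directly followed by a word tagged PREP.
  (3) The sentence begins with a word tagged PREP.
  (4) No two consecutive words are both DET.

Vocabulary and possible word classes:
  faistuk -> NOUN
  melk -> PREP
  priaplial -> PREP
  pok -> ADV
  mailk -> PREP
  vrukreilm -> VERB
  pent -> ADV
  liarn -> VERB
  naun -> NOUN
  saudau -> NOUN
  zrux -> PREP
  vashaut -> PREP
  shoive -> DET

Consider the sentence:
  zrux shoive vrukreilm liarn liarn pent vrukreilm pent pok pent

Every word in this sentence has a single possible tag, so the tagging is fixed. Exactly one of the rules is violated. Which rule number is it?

Fixed tagging: PREP DET VERB VERB VERB ADV VERB ADV ADV ADV.
Rule check: R1 fail, R2 pass, R3 pass, R4 pass.
Only rule 1 fails.

1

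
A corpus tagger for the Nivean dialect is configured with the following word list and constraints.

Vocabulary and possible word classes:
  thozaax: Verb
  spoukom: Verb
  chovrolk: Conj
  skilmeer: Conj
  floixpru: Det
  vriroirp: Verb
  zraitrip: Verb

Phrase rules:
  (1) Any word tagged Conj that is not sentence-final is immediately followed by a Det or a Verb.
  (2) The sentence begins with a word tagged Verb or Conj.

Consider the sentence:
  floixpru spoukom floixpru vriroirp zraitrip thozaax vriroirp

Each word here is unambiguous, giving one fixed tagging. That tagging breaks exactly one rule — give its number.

2

Fixed tagging: Det Verb Det Verb Verb Verb Verb.
Rule check: R1 ok, R2 fails.
Only rule 2 fails.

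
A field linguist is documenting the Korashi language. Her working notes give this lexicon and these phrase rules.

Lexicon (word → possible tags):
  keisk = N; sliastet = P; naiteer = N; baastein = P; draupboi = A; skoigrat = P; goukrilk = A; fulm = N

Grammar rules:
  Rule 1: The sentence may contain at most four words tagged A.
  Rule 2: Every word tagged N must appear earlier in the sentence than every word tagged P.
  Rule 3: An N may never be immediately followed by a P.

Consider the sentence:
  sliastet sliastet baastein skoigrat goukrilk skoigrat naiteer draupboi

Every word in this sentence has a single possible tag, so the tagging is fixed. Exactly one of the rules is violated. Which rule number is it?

Fixed tagging: P P P P A P N A.
Applying the rules: R1 pass, R2 fail, R3 pass.
Only rule 2 fails.

2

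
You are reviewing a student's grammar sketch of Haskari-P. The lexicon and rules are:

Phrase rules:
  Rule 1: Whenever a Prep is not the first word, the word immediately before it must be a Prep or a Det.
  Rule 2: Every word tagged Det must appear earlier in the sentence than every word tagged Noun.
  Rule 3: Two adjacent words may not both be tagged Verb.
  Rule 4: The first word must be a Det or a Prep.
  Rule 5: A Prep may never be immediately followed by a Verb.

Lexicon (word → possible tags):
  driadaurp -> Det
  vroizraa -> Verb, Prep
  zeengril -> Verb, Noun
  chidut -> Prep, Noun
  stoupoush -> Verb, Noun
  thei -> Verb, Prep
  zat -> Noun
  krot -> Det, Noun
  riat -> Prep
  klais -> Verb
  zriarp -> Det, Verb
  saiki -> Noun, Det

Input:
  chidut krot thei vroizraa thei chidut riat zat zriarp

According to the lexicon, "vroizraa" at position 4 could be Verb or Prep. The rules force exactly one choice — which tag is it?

Prep

Candidates per position — 1:chidut {Prep,Noun}; 2:krot {Det,Noun}; 3:thei {Verb,Prep}; 4:vroizraa {Verb,Prep}; 5:thei {Verb,Prep}; 6:chidut {Prep,Noun}; 7:riat {Prep}; 8:zat {Noun}; 9:zriarp {Det,Verb}.
Position 1: tagging it Noun would leave rule 4 unsatisfiable, so it must be Prep.
Position 2: tagging it Noun would leave rule 1 unsatisfiable, so it must be Det.
Position 3: tagging it Verb would leave rule 1 unsatisfiable, so it must be Prep.
Position 4: tagging it Verb would leave rule 1 unsatisfiable, so it must be Prep.
Position 5: tagging it Verb would leave rule 1 unsatisfiable, so it must be Prep.
Position 6: tagging it Noun would leave rule 1 unsatisfiable, so it must be Prep.
Position 9: tagging it Det would leave rule 2 unsatisfiable, so it must be Verb.
The only consistent sequence is: Prep Det Prep Prep Prep Prep Prep Noun Verb.
Checking: rule 1 ok; rule 2 ok; rule 3 ok; rule 4 ok; rule 5 ok.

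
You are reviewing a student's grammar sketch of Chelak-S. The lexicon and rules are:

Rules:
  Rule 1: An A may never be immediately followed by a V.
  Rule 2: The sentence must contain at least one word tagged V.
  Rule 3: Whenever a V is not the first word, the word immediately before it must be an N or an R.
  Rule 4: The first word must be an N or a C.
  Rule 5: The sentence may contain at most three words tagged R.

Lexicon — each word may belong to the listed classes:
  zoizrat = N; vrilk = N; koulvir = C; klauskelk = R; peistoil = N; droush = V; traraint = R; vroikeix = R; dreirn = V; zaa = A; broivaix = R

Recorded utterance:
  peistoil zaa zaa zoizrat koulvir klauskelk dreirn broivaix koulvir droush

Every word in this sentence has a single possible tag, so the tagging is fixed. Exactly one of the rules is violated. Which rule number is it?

3

Fixed tagging: N A A N C R V R C V.
Rule check: R1 pass, R2 pass, R3 fail, R4 pass, R5 pass.
Only rule 3 fails.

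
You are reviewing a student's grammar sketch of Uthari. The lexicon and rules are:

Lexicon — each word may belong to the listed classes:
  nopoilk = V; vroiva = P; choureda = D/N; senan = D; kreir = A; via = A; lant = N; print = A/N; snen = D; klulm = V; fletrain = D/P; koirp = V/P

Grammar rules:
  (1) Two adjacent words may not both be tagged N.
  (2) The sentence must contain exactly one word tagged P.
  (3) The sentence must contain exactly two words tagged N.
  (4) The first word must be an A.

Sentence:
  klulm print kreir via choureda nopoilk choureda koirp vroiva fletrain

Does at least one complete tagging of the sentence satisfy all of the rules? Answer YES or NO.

Candidates per position — 1:klulm {V}; 2:print {A,N}; 3:kreir {A}; 4:via {A}; 5:choureda {D,N}; 6:nopoilk {V}; 7:choureda {D,N}; 8:koirp {V,P}; 9:vroiva {P}; 10:fletrain {D,P}.
Rule 4 cannot be satisfied by any choice of tags from the lexicon.
So there is no consistent tagging.

NO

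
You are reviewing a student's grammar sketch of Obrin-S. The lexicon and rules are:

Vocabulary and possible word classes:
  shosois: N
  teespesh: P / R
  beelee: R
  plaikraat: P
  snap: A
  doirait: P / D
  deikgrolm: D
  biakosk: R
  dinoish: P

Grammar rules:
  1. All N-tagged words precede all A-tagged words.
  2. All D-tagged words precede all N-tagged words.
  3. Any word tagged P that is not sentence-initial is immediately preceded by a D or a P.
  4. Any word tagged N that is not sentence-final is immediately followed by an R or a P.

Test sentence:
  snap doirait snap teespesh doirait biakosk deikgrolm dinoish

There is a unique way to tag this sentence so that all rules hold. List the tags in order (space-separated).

Candidates per position — 1:snap {A}; 2:doirait {P,D}; 3:snap {A}; 4:teespesh {P,R}; 5:doirait {P,D}; 6:biakosk {R}; 7:deikgrolm {D}; 8:dinoish {P}.
If word 2 were P, no tagging could satisfy rule 3; so word 2 is D.
If word 4 were P, no tagging could satisfy rule 3; so word 4 is R.
If word 5 were P, no tagging could satisfy rule 3; so word 5 is D.
The only consistent sequence is: A D A R D R D P.
Rule-by-rule: rule 1 holds; rule 2 holds; rule 3 holds; rule 4 holds.

A D A R D R D P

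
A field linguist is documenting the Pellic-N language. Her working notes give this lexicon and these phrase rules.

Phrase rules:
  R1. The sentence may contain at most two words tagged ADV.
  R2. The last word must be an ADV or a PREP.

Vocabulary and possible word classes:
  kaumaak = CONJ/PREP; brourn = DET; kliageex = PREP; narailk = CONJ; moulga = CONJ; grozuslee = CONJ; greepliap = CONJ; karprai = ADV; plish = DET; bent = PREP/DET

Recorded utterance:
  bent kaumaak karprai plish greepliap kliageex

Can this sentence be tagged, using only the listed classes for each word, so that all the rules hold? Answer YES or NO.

Candidates per position — 1:bent {PREP,DET}; 2:kaumaak {CONJ,PREP}; 3:karprai {ADV}; 4:plish {DET}; 5:greepliap {CONJ}; 6:kliageex {PREP}.
One satisfying assignment: DET PREP ADV DET CONJ PREP.
Check: rule 1 satisfied; rule 2 satisfied.

YES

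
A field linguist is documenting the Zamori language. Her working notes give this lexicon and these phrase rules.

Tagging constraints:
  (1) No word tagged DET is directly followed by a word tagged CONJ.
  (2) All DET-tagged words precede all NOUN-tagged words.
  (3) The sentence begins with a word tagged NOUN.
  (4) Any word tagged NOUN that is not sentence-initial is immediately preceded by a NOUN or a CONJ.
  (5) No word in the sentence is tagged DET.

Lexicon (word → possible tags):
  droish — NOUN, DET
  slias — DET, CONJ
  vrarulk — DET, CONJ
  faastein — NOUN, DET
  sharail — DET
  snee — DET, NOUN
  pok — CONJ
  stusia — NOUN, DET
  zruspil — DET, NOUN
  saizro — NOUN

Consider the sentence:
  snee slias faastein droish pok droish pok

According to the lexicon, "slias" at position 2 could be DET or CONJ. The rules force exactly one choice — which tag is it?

Candidates per position — 1:snee {DET,NOUN}; 2:slias {DET,CONJ}; 3:faastein {NOUN,DET}; 4:droish {NOUN,DET}; 5:pok {CONJ}; 6:droish {NOUN,DET}; 7:pok {CONJ}.
At position 1, choosing DET makes rule 3 impossible to satisfy; hence NOUN.
At position 2, choosing DET makes rule 2 impossible to satisfy; hence CONJ.
At position 3, choosing DET makes rule 2 impossible to satisfy; hence NOUN.
At position 4, choosing DET makes rule 1 impossible to satisfy; hence NOUN.
At position 6, choosing DET makes rule 1 impossible to satisfy; hence NOUN.
The only consistent sequence is: NOUN CONJ NOUN NOUN CONJ NOUN CONJ.
Verifying each rule — rule 1 satisfied; rule 2 satisfied; rule 3 satisfied; rule 4 satisfied; rule 5 satisfied.

CONJ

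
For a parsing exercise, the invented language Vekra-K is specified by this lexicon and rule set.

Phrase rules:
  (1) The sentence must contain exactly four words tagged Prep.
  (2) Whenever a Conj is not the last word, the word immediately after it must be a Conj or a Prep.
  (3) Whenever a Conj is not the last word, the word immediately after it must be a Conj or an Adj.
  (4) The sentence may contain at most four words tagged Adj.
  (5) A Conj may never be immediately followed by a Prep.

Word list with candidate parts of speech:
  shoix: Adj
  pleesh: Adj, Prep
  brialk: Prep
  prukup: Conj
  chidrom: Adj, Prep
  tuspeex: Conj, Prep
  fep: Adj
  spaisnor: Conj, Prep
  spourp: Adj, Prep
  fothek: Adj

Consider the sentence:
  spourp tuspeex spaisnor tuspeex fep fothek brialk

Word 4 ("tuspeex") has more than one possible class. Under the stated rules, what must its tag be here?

Candidates per position — 1:spourp {Adj,Prep}; 2:tuspeex {Conj,Prep}; 3:spaisnor {Conj,Prep}; 4:tuspeex {Conj,Prep}; 5:fep {Adj}; 6:fothek {Adj}; 7:brialk {Prep}.
Position 4: tagging it Conj would leave rule 2 unsatisfiable, so it must be Prep.
Position 2: tagging it Conj would leave rule 3 unsatisfiable, so it must be Prep.
Position 3: tagging it Conj would leave rule 3 unsatisfiable, so it must be Prep.
Position 1: tagging it Prep would leave rule 1 unsatisfiable, so it must be Adj.
That leaves exactly one tagging: Adj Prep Prep Prep Adj Adj Prep.
Rule-by-rule: rule 1 holds; rule 2 holds; rule 3 holds; rule 4 holds; rule 5 holds.

Prep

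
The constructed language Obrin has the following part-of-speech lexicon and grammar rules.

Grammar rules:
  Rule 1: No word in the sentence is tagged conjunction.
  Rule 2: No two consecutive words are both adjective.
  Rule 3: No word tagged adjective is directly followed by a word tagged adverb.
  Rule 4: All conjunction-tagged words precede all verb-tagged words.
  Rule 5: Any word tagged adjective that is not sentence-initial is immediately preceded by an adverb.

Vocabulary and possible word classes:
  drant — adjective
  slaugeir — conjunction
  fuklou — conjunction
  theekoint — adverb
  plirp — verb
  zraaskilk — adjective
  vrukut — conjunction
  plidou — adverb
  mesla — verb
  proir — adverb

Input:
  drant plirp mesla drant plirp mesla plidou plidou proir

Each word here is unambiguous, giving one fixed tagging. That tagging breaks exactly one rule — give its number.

Fixed tagging: adjective verb verb adjective verb verb adverb adverb adverb.
Rule check: R1 ok, R2 ok, R3 ok, R4 ok, R5 fails.
Only rule 5 fails.

5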